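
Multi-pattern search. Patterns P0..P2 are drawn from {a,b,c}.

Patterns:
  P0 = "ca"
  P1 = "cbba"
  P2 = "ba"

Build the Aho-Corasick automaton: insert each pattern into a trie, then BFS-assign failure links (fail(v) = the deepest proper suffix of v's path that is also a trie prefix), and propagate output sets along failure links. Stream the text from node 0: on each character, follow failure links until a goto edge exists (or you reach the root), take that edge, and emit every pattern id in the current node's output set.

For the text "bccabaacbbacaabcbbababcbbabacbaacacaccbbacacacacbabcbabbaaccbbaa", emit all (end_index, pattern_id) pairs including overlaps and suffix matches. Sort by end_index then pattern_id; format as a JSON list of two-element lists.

Build:
Trie nodes:
  n0 'ε': b→6 c→1
  n1 'c': a→2 b→3
  n2 'ca': ·  ←P0
  n3 'cb': b→4
  n4 'cbb': a→5
  n5 'cbba': ·  ←P1
  n6 'b': a→7
  n7 'ba': ·  ←P2

Failure links (BFS by depth):
  n1('c'): parent n0 fail=0; on 'c' 0 → fail=0;  out ∅∪∅=∅
  n6('b'): parent n0 fail=0; on 'b' 0 → fail=0;  out ∅∪∅=∅
  n2('ca'): parent n1 fail=0; on 'a' 0 → fail=0;  out {0}∪∅={0}
  n3('cb'): parent n1 fail=0; on 'b' 0 → fail=6;  out ∅∪∅=∅
  n7('ba'): parent n6 fail=0; on 'a' 0 → fail=0;  out {2}∪∅={2}
  n4('cbb'): parent n3 fail=6; on 'b' 6→0 → fail=6;  out ∅∪∅=∅
  n5('cbba'): parent n4 fail=6; on 'a' 6 → fail=7;  out {1}∪{2}={1,2}

Text stream:
i=0 'b': node 0→6
i=1 'c': node 6→1 ·f
i=2 'c': node 1→1 ·f
i=3 'a': node 1→2  → match P0@[2:3]
i=4 'b': node 2→6 ·f
i=5 'a': node 6→7  → match P2@[4:5]
i=6 'a': node 7→0 ·f
i=7 'c': node 0→1
i=8 'b': node 1→3
i=9 'b': node 3→4
i=10 'a': node 4→5  → match P1@[7:10],P2@[9:10]
i=11 'c': node 5→1 ·f
i=12 'a': node 1→2  → match P0@[11:12]
i=13 'a': node 2→0 ·f
i=14 'b': node 0→6
i=15 'c': node 6→1 ·f
i=16 'b': node 1→3
i=17 'b': node 3→4
i=18 'a': node 4→5  → match P1@[15:18],P2@[17:18]
i=19 'b': node 5→6 ·f
i=20 'a': node 6→7  → match P2@[19:20]
i=21 'b': node 7→6 ·f
i=22 'c': node 6→1 ·f
i=23 'b': node 1→3
i=24 'b': node 3→4
i=25 'a': node 4→5  → match P1@[22:25],P2@[24:25]
i=26 'b': node 5→6 ·f
i=27 'a': node 6→7  → match P2@[26:27]
i=28 'c': node 7→1 ·f
i=29 'b': node 1→3
i=30 'a': node 3→7 ·f  → match P2@[29:30]
i=31 'a': node 7→0 ·f
i=32 'c': node 0→1
i=33 'a': node 1→2  → match P0@[32:33]
i=34 'c': node 2→1 ·f
i=35 'a': node 1→2  → match P0@[34:35]
i=36 'c': node 2→1 ·f
i=37 'c': node 1→1 ·f
i=38 'b': node 1→3
i=39 'b': node 3→4
i=40 'a': node 4→5  → match P1@[37:40],P2@[39:40]
i=41 'c': node 5→1 ·f
i=42 'a': node 1→2  → match P0@[41:42]
i=43 'c': node 2→1 ·f
i=44 'a': node 1→2  → match P0@[43:44]
i=45 'c': node 2→1 ·f
i=46 'a': node 1→2  → match P0@[45:46]
i=47 'c': node 2→1 ·f
i=48 'b': node 1→3
i=49 'a': node 3→7 ·f  → match P2@[48:49]
i=50 'b': node 7→6 ·f
i=51 'c': node 6→1 ·f
i=52 'b': node 1→3
i=53 'a': node 3→7 ·f  → match P2@[52:53]
i=54 'b': node 7→6 ·f
i=55 'b': node 6→6 ·f
i=56 'a': node 6→7  → match P2@[55:56]
i=57 'a': node 7→0 ·f
i=58 'c': node 0→1
i=59 'c': node 1→1 ·f
i=60 'b': node 1→3
i=61 'b': node 3→4
i=62 'a': node 4→5  → match P1@[59:62],P2@[61:62]
i=63 'a': node 5→0 ·f

Matches: [[3,0],[5,2],[10,1],[10,2],[12,0],[18,1],[18,2],[20,2],[25,1],[25,2],[27,2],[30,2],[33,0],[35,0],[40,1],[40,2],[42,0],[44,0],[46,0],[49,2],[53,2],[56,2],[62,1],[62,2]]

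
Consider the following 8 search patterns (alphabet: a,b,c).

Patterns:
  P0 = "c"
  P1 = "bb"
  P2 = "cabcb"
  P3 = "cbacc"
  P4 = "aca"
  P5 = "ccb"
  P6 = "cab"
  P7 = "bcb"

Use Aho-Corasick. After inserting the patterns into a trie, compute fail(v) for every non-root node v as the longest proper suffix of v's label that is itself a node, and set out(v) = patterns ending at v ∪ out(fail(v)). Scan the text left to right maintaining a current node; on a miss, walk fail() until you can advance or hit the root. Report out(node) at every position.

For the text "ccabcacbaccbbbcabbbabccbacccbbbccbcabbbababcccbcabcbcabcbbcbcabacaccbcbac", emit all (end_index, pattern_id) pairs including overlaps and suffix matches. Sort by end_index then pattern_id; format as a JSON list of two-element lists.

Build automaton:
Trie nodes:
  n0 'ε': a→12 b→2 c→1
  n1 'c': a→4 b→8 c→15  [P0 ends]
  n2 'b': b→3 c→17
  n3 'bb': ·  [P1 ends]
  n4 'ca': b→5
  n5 'cab': c→6  [P6 ends]
  n6 'cabc': b→7
  n7 'cabcb': ·  [P2 ends]
  n8 'cb': a→9
  n9 'cba': c→10
  n10 'cbac': c→11
  n11 'cbacc': ·  [P3 ends]
  n12 'a': c→13
  n13 'ac': a→14
  n14 'aca': ·  [P4 ends]
  n15 'cc': b→16
  n16 'ccb': ·  [P5 ends]
  n17 'bc': b→18
  n18 'bcb': ·  [P7 ends]

Failure links (BFS by depth):
  n1('c'): parent n0 fail=0; on 'c' 0 → fail=0;  out {0}∪∅={0}
  n2('b'): parent n0 fail=0; on 'b' 0 → fail=0;  out ∅∪∅=∅
  n12('a'): parent n0 fail=0; on 'a' 0 → fail=0;  out ∅∪∅=∅
  n3('bb'): parent n2 fail=0; on 'b' 0 → fail=2;  out {1}∪∅={1}
  n4('ca'): parent n1 fail=0; on 'a' 0 → fail=12;  out ∅∪∅=∅
  n8('cb'): parent n1 fail=0; on 'b' 0 → fail=2;  out ∅∪∅=∅
  n13('ac'): parent n12 fail=0; on 'c' 0 → fail=1;  out ∅∪{0}={0}
  n15('cc'): parent n1 fail=0; on 'c' 0 → fail=1;  out ∅∪{0}={0}
  n17('bc'): parent n2 fail=0; on 'c' 0 → fail=1;  out ∅∪{0}={0}
  n5('cab'): parent n4 fail=12; on 'b' 12→0 → fail=2;  out {6}∪∅={6}
  n9('cba'): parent n8 fail=2; on 'a' 2→0 → fail=12;  out ∅∪∅=∅
  n14('aca'): parent n13 fail=1; on 'a' 1 → fail=4;  out {4}∪∅={4}
  n16('ccb'): parent n15 fail=1; on 'b' 1 → fail=8;  out {5}∪∅={5}
  n18('bcb'): parent n17 fail=1; on 'b' 1 → fail=8;  out {7}∪∅={7}
  n6('cabc'): parent n5 fail=2; on 'c' 2 → fail=17;  out ∅∪{0}={0}
  n10('cbac'): parent n9 fail=12; on 'c' 12 → fail=13;  out ∅∪{0}={0}
  n7('cabcb'): parent n6 fail=17; on 'b' 17 → fail=18;  out {2}∪{7}={2,7}
  n11('cbacc'): parent n10 fail=13; on 'c' 13→1 → fail=15;  out {3}∪{0}={0,3}

Scan:
i=0 'c': node 0→1  → match P0@[0:0]
i=1 'c': node 1→15  → match P0@[1:1]
i=2 'a': node 15→4 (fail-walked)
i=3 'b': node 4→5  → match P6@[1:3]
i=4 'c': node 5→6  → match P0@[4:4]
i=5 'a': node 6→4 (fail-walked)
i=6 'c': node 4→13 (fail-walked)  → match P0@[6:6]
i=7 'b': node 13→8 (fail-walked)
i=8 'a': node 8→9
i=9 'c': node 9→10  → match P0@[9:9]
i=10 'c': node 10→11  → match P0@[10:10],P3@[6:10]
i=11 'b': node 11→16 (fail-walked)  → match P5@[9:11]
i=12 'b': node 16→3 (fail-walked)  → match P1@[11:12]
i=13 'b': node 3→3 (fail-walked)  → match P1@[12:13]
i=14 'c': node 3→17 (fail-walked)  → match P0@[14:14]
i=15 'a': node 17→4 (fail-walked)
i=16 'b': node 4→5  → match P6@[14:16]
i=17 'b': node 5→3 (fail-walked)  → match P1@[16:17]
i=18 'b': node 3→3 (fail-walked)  → match P1@[17:18]
i=19 'a': node 3→12 (fail-walked)
i=20 'b': node 12→2 (fail-walked)
i=21 'c': node 2→17  → match P0@[21:21]
i=22 'c': node 17→15 (fail-walked)  → match P0@[22:22]
i=23 'b': node 15→16  → match P5@[21:23]
i=24 'a': node 16→9 (fail-walked)
i=25 'c': node 9→10  → match P0@[25:25]
i=26 'c': node 10→11  → match P0@[26:26],P3@[22:26]
i=27 'c': node 11→15 (fail-walked)  → match P0@[27:27]
i=28 'b': node 15→16  → match P5@[26:28]
i=29 'b': node 16→3 (fail-walked)  → match P1@[28:29]
i=30 'b': node 3→3 (fail-walked)  → match P1@[29:30]
i=31 'c': node 3→17 (fail-walked)  → match P0@[31:31]
i=32 'c': node 17→15 (fail-walked)  → match P0@[32:32]
i=33 'b': node 15→16  → match P5@[31:33]
i=34 'c': node 16→17 (fail-walked)  → match P0@[34:34]
i=35 'a': node 17→4 (fail-walked)
i=36 'b': node 4→5  → match P6@[34:36]
i=37 'b': node 5→3 (fail-walked)  → match P1@[36:37]
i=38 'b': node 3→3 (fail-walked)  → match P1@[37:38]
i=39 'a': node 3→12 (fail-walked)
i=40 'b': node 12→2 (fail-walked)
i=41 'a': node 2→12 (fail-walked)
i=42 'b': node 12→2 (fail-walked)
i=43 'c': node 2→17  → match P0@[43:43]
i=44 'c': node 17→15 (fail-walked)  → match P0@[44:44]
i=45 'c': node 15→15 (fail-walked)  → match P0@[45:45]
i=46 'b': node 15→16  → match P5@[44:46]
i=47 'c': node 16→17 (fail-walked)  → match P0@[47:47]
i=48 'a': node 17→4 (fail-walked)
i=49 'b': node 4→5  → match P6@[47:49]
i=50 'c': node 5→6  → match P0@[50:50]
i=51 'b': node 6→7  → match P2@[47:51],P7@[49:51]
i=52 'c': node 7→17 (fail-walked)  → match P0@[52:52]
i=53 'a': node 17→4 (fail-walked)
i=54 'b': node 4→5  → match P6@[52:54]
i=55 'c': node 5→6  → match P0@[55:55]
i=56 'b': node 6→7  → match P2@[52:56],P7@[54:56]
i=57 'b': node 7→3 (fail-walked)  → match P1@[56:57]
i=58 'c': node 3→17 (fail-walked)  → match P0@[58:58]
i=59 'b': node 17→18  → match P7@[57:59]
i=60 'c': node 18→17 (fail-walked)  → match P0@[60:60]
i=61 'a': node 17→4 (fail-walked)
i=62 'b': node 4→5  → match P6@[60:62]
i=63 'a': node 5→12 (fail-walked)
i=64 'c': node 12→13  → match P0@[64:64]
i=65 'a': node 13→14  → match P4@[63:65]
i=66 'c': node 14→13 (fail-walked)  → match P0@[66:66]
i=67 'c': node 13→15 (fail-walked)  → match P0@[67:67]
i=68 'b': node 15→16  → match P5@[66:68]
i=69 'c': node 16→17 (fail-walked)  → match P0@[69:69]
i=70 'b': node 17→18  → match P7@[68:70]
i=71 'a': node 18→9 (fail-walked)
i=72 'c': node 9→10  → match P0@[72:72]

All matches (sorted): [[0,0],[1,0],[3,6],[4,0],[6,0],[9,0],[10,0],[10,3],[11,5],[12,1],[13,1],[14,0],[16,6],[17,1],[18,1],[21,0],[22,0],[23,5],[25,0],[26,0],[26,3],[27,0],[28,5],[29,1],[30,1],[31,0],[32,0],[33,5],[34,0],[36,6],[37,1],[38,1],[43,0],[44,0],[45,0],[46,5],[47,0],[49,6],[50,0],[51,2],[51,7],[52,0],[54,6],[55,0],[56,2],[56,7],[57,1],[58,0],[59,7],[60,0],[62,6],[64,0],[65,4],[66,0],[67,0],[68,5],[69,0],[70,7],[72,0]]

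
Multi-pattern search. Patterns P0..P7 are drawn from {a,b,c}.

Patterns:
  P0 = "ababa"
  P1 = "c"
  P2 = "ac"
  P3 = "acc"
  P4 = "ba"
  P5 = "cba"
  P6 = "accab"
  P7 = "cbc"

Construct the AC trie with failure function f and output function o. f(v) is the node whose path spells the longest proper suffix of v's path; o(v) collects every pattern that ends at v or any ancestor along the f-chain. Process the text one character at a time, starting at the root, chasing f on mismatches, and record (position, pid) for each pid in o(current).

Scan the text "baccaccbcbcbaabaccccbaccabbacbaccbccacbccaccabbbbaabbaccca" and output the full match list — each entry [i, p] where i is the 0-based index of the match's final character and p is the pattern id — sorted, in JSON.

Build automaton:
Trie (insert patterns):
  n0 'ε': a→1 b→9 c→6
  n1 'a': b→2 c→7
  n2 'ab': a→3
  n3 'aba': b→4
  n4 'abab': a→5
  n5 'ababa': ·  ←P0
  n6 'c': b→11  ←P1
  n7 'ac': c→8  ←P2
  n8 'acc': a→13  ←P3
  n9 'b': a→10
  n10 'ba': ·  ←P4
  n11 'cb': a→12 c→15
  n12 'cba': ·  ←P5
  n13 'acca': b→14
  n14 'accab': ·  ←P6
  n15 'cbc': ·  ←P7

BFS fail/out derivation:
  n1('a'): parent n0 fail=0; on 'a' 0 → fail=0;  out ∅∪∅=∅
  n6('c'): parent n0 fail=0; on 'c' 0 → fail=0;  out {1}∪∅={1}
  n9('b'): parent n0 fail=0; on 'b' 0 → fail=0;  out ∅∪∅=∅
  n2('ab'): parent n1 fail=0; on 'b' 0 → fail=9;  out ∅∪∅=∅
  n7('ac'): parent n1 fail=0; on 'c' 0 → fail=6;  out {2}∪{1}={1,2}
  n10('ba'): parent n9 fail=0; on 'a' 0 → fail=1;  out {4}∪∅={4}
  n11('cb'): parent n6 fail=0; on 'b' 0 → fail=9;  out ∅∪∅=∅
  n3('aba'): parent n2 fail=9; on 'a' 9 → fail=10;  out ∅∪{4}={4}
  n8('acc'): parent n7 fail=6; on 'c' 6→0 → fail=6;  out {3}∪{1}={1,3}
  n12('cba'): parent n11 fail=9; on 'a' 9 → fail=10;  out {5}∪{4}={4,5}
  n15('cbc'): parent n11 fail=9; on 'c' 9→0 → fail=6;  out {7}∪{1}={1,7}
  n4('abab'): parent n3 fail=10; on 'b' 10→1 → fail=2;  out ∅∪∅=∅
  n13('acca'): parent n8 fail=6; on 'a' 6→0 → fail=1;  out ∅∪∅=∅
  n5('ababa'): parent n4 fail=2; on 'a' 2 → fail=3;  out {0}∪{4}={0,4}
  n14('accab'): parent n13 fail=1; on 'b' 1 → fail=2;  out {6}∪∅={6}

Text stream:
pos 0 'b': at 9
pos 1 'a': at 10  emit P4@[0:1]
pos 2 'c': at 7 (fail-walked)  emit P1@[2:2],P2@[1:2]
pos 3 'c': at 8  emit P1@[3:3],P3@[1:3]
pos 4 'a': at 13
pos 5 'c': at 7 (fail-walked)  emit P1@[5:5],P2@[4:5]
pos 6 'c': at 8  emit P1@[6:6],P3@[4:6]
pos 7 'b': at 11 (fail-walked)
pos 8 'c': at 15  emit P1@[8:8],P7@[6:8]
pos 9 'b': at 11 (fail-walked)
pos 10 'c': at 15  emit P1@[10:10],P7@[8:10]
pos 11 'b': at 11 (fail-walked)
pos 12 'a': at 12  emit P4@[11:12],P5@[10:12]
pos 13 'a': at 1 (fail-walked)
pos 14 'b': at 2
pos 15 'a': at 3  emit P4@[14:15]
pos 16 'c': at 7 (fail-walked)  emit P1@[16:16],P2@[15:16]
pos 17 'c': at 8  emit P1@[17:17],P3@[15:17]
pos 18 'c': at 6 (fail-walked)  emit P1@[18:18]
pos 19 'c': at 6 (fail-walked)  emit P1@[19:19]
pos 20 'b': at 11
pos 21 'a': at 12  emit P4@[20:21],P5@[19:21]
pos 22 'c': at 7 (fail-walked)  emit P1@[22:22],P2@[21:22]
pos 23 'c': at 8  emit P1@[23:23],P3@[21:23]
pos 24 'a': at 13
pos 25 'b': at 14  emit P6@[21:25]
pos 26 'b': at 9 (fail-walked)
pos 27 'a': at 10  emit P4@[26:27]
pos 28 'c': at 7 (fail-walked)  emit P1@[28:28],P2@[27:28]
pos 29 'b': at 11 (fail-walked)
pos 30 'a': at 12  emit P4@[29:30],P5@[28:30]
pos 31 'c': at 7 (fail-walked)  emit P1@[31:31],P2@[30:31]
pos 32 'c': at 8  emit P1@[32:32],P3@[30:32]
pos 33 'b': at 11 (fail-walked)
pos 34 'c': at 15  emit P1@[34:34],P7@[32:34]
pos 35 'c': at 6 (fail-walked)  emit P1@[35:35]
pos 36 'a': at 1 (fail-walked)
pos 37 'c': at 7  emit P1@[37:37],P2@[36:37]
pos 38 'b': at 11 (fail-walked)
pos 39 'c': at 15  emit P1@[39:39],P7@[37:39]
pos 40 'c': at 6 (fail-walked)  emit P1@[40:40]
pos 41 'a': at 1 (fail-walked)
pos 42 'c': at 7  emit P1@[42:42],P2@[41:42]
pos 43 'c': at 8  emit P1@[43:43],P3@[41:43]
pos 44 'a': at 13
pos 45 'b': at 14  emit P6@[41:45]
pos 46 'b': at 9 (fail-walked)
pos 47 'b': at 9 (fail-walked)
pos 48 'b': at 9 (fail-walked)
pos 49 'a': at 10  emit P4@[48:49]
pos 50 'a': at 1 (fail-walked)
pos 51 'b': at 2
pos 52 'b': at 9 (fail-walked)
pos 53 'a': at 10  emit P4@[52:53]
pos 54 'c': at 7 (fail-walked)  emit P1@[54:54],P2@[53:54]
pos 55 'c': at 8  emit P1@[55:55],P3@[53:55]
pos 56 'c': at 6 (fail-walked)  emit P1@[56:56]
pos 57 'a': at 1 (fail-walked)

All matches (sorted): [[1,4],[2,1],[2,2],[3,1],[3,3],[5,1],[5,2],[6,1],[6,3],[8,1],[8,7],[10,1],[10,7],[12,4],[12,5],[15,4],[16,1],[16,2],[17,1],[17,3],[18,1],[19,1],[21,4],[21,5],[22,1],[22,2],[23,1],[23,3],[25,6],[27,4],[28,1],[28,2],[30,4],[30,5],[31,1],[31,2],[32,1],[32,3],[34,1],[34,7],[35,1],[37,1],[37,2],[39,1],[39,7],[40,1],[42,1],[42,2],[43,1],[43,3],[45,6],[49,4],[53,4],[54,1],[54,2],[55,1],[55,3],[56,1]]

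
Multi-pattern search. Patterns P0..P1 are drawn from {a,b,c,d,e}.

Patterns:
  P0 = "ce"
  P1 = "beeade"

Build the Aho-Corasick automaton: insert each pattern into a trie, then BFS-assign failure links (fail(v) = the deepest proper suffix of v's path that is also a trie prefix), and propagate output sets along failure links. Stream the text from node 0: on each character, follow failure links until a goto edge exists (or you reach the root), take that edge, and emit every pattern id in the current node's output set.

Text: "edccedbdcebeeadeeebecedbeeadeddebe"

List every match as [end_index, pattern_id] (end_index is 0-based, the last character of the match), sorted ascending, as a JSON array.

Construct AC machine:
Trie nodes:
  0='ε' goto b→3 c→1
  1='c' goto e→2
  2='ce' goto ·  [P0 ends]
  3='b' goto e→4
  4='be' goto e→5
  5='bee' goto a→6
  6='beea' goto d→7
  7='beead' goto e→8
  8='beeade' goto ·  [P1 ends]

BFS fail/out derivation:
  fail(1) 'c': from fail(0)=0 chase 'c': 0 ⇒ 0;  out=∅∪out(0)=∅
  fail(3) 'b': from fail(0)=0 chase 'b': 0 ⇒ 0;  out=∅∪out(0)=∅
  fail(2) 'ce': from fail(1)=0 chase 'e': 0 ⇒ 0;  out={0}∪out(0)={0}
  fail(4) 'be': from fail(3)=0 chase 'e': 0 ⇒ 0;  out=∅∪out(0)=∅
  fail(5) 'bee': from fail(4)=0 chase 'e': 0 ⇒ 0;  out=∅∪out(0)=∅
  fail(6) 'beea': from fail(5)=0 chase 'a': 0 ⇒ 0;  out=∅∪out(0)=∅
  fail(7) 'beead': from fail(6)=0 chase 'd': 0 ⇒ 0;  out=∅∪out(0)=∅
  fail(8) 'beeade': from fail(7)=0 chase 'e': 0 ⇒ 0;  out={1}∪out(0)={1}

Run:
i=0 'e': node 0→0
i=1 'd': node 0→0
i=2 'c': node 0→1
i=3 'c': node 1→1 (fail-walked)
i=4 'e': node 1→2  ** P0@[3:4]
i=5 'd': node 2→0 (fail-walked)
i=6 'b': node 0→3
i=7 'd': node 3→0 (fail-walked)
i=8 'c': node 0→1
i=9 'e': node 1→2  ** P0@[8:9]
i=10 'b': node 2→3 (fail-walked)
i=11 'e': node 3→4
i=12 'e': node 4→5
i=13 'a': node 5→6
i=14 'd': node 6→7
i=15 'e': node 7→8  ** P1@[10:15]
i=16 'e': node 8→0 (fail-walked)
i=17 'e': node 0→0
i=18 'b': node 0→3
i=19 'e': node 3→4
i=20 'c': node 4→1 (fail-walked)
i=21 'e': node 1→2  ** P0@[20:21]
i=22 'd': node 2→0 (fail-walked)
i=23 'b': node 0→3
i=24 'e': node 3→4
i=25 'e': node 4→5
i=26 'a': node 5→6
i=27 'd': node 6→7
i=28 'e': node 7→8  ** P1@[23:28]
i=29 'd': node 8→0 (fail-walked)
i=30 'd': node 0→0
i=31 'e': node 0→0
i=32 'b': node 0→3
i=33 'e': node 3→4

Result: [[4,0],[9,0],[15,1],[21,0],[28,1]]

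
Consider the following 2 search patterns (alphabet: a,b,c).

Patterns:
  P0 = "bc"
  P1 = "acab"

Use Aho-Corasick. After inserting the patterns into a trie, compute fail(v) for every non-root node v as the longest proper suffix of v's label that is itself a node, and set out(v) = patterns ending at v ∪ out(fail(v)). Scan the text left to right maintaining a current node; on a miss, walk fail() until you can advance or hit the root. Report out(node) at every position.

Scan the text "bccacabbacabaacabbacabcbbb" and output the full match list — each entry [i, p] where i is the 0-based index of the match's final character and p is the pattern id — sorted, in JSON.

Build:
Trie (insert patterns):
  n0 'ε': a→3 b→1
  n1 'b': c→2
  n2 'bc': ·  [P0 ends]
  n3 'a': c→4
  n4 'ac': a→5
  n5 'aca': b→6
  n6 'acab': ·  [P1 ends]

Failure links (BFS by depth):
  n1('b'): parent n0 fail=0; on 'b' 0 → fail=0;  out ∅∪∅=∅
  n3('a'): parent n0 fail=0; on 'a' 0 → fail=0;  out ∅∪∅=∅
  n2('bc'): parent n1 fail=0; on 'c' 0 → fail=0;  out {0}∪∅={0}
  n4('ac'): parent n3 fail=0; on 'c' 0 → fail=0;  out ∅∪∅=∅
  n5('aca'): parent n4 fail=0; on 'a' 0 → fail=3;  out ∅∪∅=∅
  n6('acab'): parent n5 fail=3; on 'b' 3→0 → fail=1;  out {1}∪∅={1}

Scan:
pos 0 'b': at 1
pos 1 'c': at 2  emit P0@[0:1]
pos 2 'c': at 0 (via fail)
pos 3 'a': at 3
pos 4 'c': at 4
pos 5 'a': at 5
pos 6 'b': at 6  emit P1@[3:6]
pos 7 'b': at 1 (via fail)
pos 8 'a': at 3 (via fail)
pos 9 'c': at 4
pos 10 'a': at 5
pos 11 'b': at 6  emit P1@[8:11]
pos 12 'a': at 3 (via fail)
pos 13 'a': at 3 (via fail)
pos 14 'c': at 4
pos 15 'a': at 5
pos 16 'b': at 6  emit P1@[13:16]
pos 17 'b': at 1 (via fail)
pos 18 'a': at 3 (via fail)
pos 19 'c': at 4
pos 20 'a': at 5
pos 21 'b': at 6  emit P1@[18:21]
pos 22 'c': at 2 (via fail)  emit P0@[21:22]
pos 23 'b': at 1 (via fail)
pos 24 'b': at 1 (via fail)
pos 25 'b': at 1 (via fail)

All matches (sorted): [[1,0],[6,1],[11,1],[16,1],[21,1],[22,0]]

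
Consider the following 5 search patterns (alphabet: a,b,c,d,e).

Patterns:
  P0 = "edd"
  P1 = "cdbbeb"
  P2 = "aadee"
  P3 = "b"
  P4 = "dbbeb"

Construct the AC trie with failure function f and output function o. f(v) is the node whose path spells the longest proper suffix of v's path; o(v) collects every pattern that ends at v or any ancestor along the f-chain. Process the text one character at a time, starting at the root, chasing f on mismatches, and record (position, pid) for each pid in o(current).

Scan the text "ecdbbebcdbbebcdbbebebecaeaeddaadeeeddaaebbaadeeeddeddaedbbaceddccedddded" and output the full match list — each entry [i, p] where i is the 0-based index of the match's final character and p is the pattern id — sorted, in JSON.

Build automaton:
Trie (insert patterns):
  n0 'ε': a→10 b→15 c→4 d→16 e→1
  n1 'e': d→2
  n2 'ed': d→3
  n3 'edd': ·  [P0 ends]
  n4 'c': d→5
  n5 'cd': b→6
  n6 'cdb': b→7
  n7 'cdbb': e→8
  n8 'cdbbe': b→9
  n9 'cdbbeb': ·  [P1 ends]
  n10 'a': a→11
  n11 'aa': d→12
  n12 'aad': e→13
  n13 'aade': e→14
  n14 'aadee': ·  [P2 ends]
  n15 'b': ·  [P3 ends]
  n16 'd': b→17
  n17 'db': b→18
  n18 'dbb': e→19
  n19 'dbbe': b→20
  n20 'dbbeb': ·  [P4 ends]

Failure links (BFS by depth):
  n1('e'): parent n0 fail=0; on 'e' 0 → fail=0;  out ∅∪∅=∅
  n4('c'): parent n0 fail=0; on 'c' 0 → fail=0;  out ∅∪∅=∅
  n10('a'): parent n0 fail=0; on 'a' 0 → fail=0;  out ∅∪∅=∅
  n15('b'): parent n0 fail=0; on 'b' 0 → fail=0;  out {3}∪∅={3}
  n16('d'): parent n0 fail=0; on 'd' 0 → fail=0;  out ∅∪∅=∅
  n2('ed'): parent n1 fail=0; on 'd' 0 → fail=16;  out ∅∪∅=∅
  n5('cd'): parent n4 fail=0; on 'd' 0 → fail=16;  out ∅∪∅=∅
  n11('aa'): parent n10 fail=0; on 'a' 0 → fail=10;  out ∅∪∅=∅
  n17('db'): parent n16 fail=0; on 'b' 0 → fail=15;  out ∅∪{3}={3}
  n3('edd'): parent n2 fail=16; on 'd' 16→0 → fail=16;  out {0}∪∅={0}
  n6('cdb'): parent n5 fail=16; on 'b' 16 → fail=17;  out ∅∪{3}={3}
  n12('aad'): parent n11 fail=10; on 'd' 10→0 → fail=16;  out ∅∪∅=∅
  n18('dbb'): parent n17 fail=15; on 'b' 15→0 → fail=15;  out ∅∪{3}={3}
  n7('cdbb'): parent n6 fail=17; on 'b' 17 → fail=18;  out ∅∪{3}={3}
  n13('aade'): parent n12 fail=16; on 'e' 16→0 → fail=1;  out ∅∪∅=∅
  n19('dbbe'): parent n18 fail=15; on 'e' 15→0 → fail=1;  out ∅∪∅=∅
  n8('cdbbe'): parent n7 fail=18; on 'e' 18 → fail=19;  out ∅∪∅=∅
  n14('aadee'): parent n13 fail=1; on 'e' 1→0 → fail=1;  out {2}∪∅={2}
  n20('dbbeb'): parent n19 fail=1; on 'b' 1→0 → fail=15;  out {4}∪{3}={3,4}
  n9('cdbbeb'): parent n8 fail=19; on 'b' 19 → fail=20;  out {1}∪{3,4}={1,3,4}

Text stream:
i=0 'e': node 0→1
i=1 'c': node 1→4 ·f
i=2 'd': node 4→5
i=3 'b': node 5→6  → match P3@[3:3]
i=4 'b': node 6→7  → match P3@[4:4]
i=5 'e': node 7→8
i=6 'b': node 8→9  → match P1@[1:6],P3@[6:6],P4@[2:6]
i=7 'c': node 9→4 ·f
i=8 'd': node 4→5
i=9 'b': node 5→6  → match P3@[9:9]
i=10 'b': node 6→7  → match P3@[10:10]
i=11 'e': node 7→8
i=12 'b': node 8→9  → match P1@[7:12],P3@[12:12],P4@[8:12]
i=13 'c': node 9→4 ·f
i=14 'd': node 4→5
i=15 'b': node 5→6  → match P3@[15:15]
i=16 'b': node 6→7  → match P3@[16:16]
i=17 'e': node 7→8
i=18 'b': node 8→9  → match P1@[13:18],P3@[18:18],P4@[14:18]
i=19 'e': node 9→1 ·f
i=20 'b': node 1→15 ·f  → match P3@[20:20]
i=21 'e': node 15→1 ·f
i=22 'c': node 1→4 ·f
i=23 'a': node 4→10 ·f
i=24 'e': node 10→1 ·f
i=25 'a': node 1→10 ·f
i=26 'e': node 10→1 ·f
i=27 'd': node 1→2
i=28 'd': node 2→3  → match P0@[26:28]
i=29 'a': node 3→10 ·f
i=30 'a': node 10→11
i=31 'd': node 11→12
i=32 'e': node 12→13
i=33 'e': node 13→14  → match P2@[29:33]
i=34 'e': node 14→1 ·f
i=35 'd': node 1→2
i=36 'd': node 2→3  → match P0@[34:36]
i=37 'a': node 3→10 ·f
i=38 'a': node 10→11
i=39 'e': node 11→1 ·f
i=40 'b': node 1→15 ·f  → match P3@[40:40]
i=41 'b': node 15→15 ·f  → match P3@[41:41]
i=42 'a': node 15→10 ·f
i=43 'a': node 10→11
i=44 'd': node 11→12
i=45 'e': node 12→13
i=46 'e': node 13→14  → match P2@[42:46]
i=47 'e': node 14→1 ·f
i=48 'd': node 1→2
i=49 'd': node 2→3  → match P0@[47:49]
i=50 'e': node 3→1 ·f
i=51 'd': node 1→2
i=52 'd': node 2→3  → match P0@[50:52]
i=53 'a': node 3→10 ·f
i=54 'e': node 10→1 ·f
i=55 'd': node 1→2
i=56 'b': node 2→17 ·f  → match P3@[56:56]
i=57 'b': node 17→18  → match P3@[57:57]
i=58 'a': node 18→10 ·f
i=59 'c': node 10→4 ·f
i=60 'e': node 4→1 ·f
i=61 'd': node 1→2
i=62 'd': node 2→3  → match P0@[60:62]
i=63 'c': node 3→4 ·f
i=64 'c': node 4→4 ·f
i=65 'e': node 4→1 ·f
i=66 'd': node 1→2
i=67 'd': node 2→3  → match P0@[65:67]
i=68 'd': node 3→16 ·f
i=69 'd': node 16→16 ·f
i=70 'e': node 16→1 ·f
i=71 'd': node 1→2

Matches: [[3,3],[4,3],[6,1],[6,3],[6,4],[9,3],[10,3],[12,1],[12,3],[12,4],[15,3],[16,3],[18,1],[18,3],[18,4],[20,3],[28,0],[33,2],[36,0],[40,3],[41,3],[46,2],[49,0],[52,0],[56,3],[57,3],[62,0],[67,0]]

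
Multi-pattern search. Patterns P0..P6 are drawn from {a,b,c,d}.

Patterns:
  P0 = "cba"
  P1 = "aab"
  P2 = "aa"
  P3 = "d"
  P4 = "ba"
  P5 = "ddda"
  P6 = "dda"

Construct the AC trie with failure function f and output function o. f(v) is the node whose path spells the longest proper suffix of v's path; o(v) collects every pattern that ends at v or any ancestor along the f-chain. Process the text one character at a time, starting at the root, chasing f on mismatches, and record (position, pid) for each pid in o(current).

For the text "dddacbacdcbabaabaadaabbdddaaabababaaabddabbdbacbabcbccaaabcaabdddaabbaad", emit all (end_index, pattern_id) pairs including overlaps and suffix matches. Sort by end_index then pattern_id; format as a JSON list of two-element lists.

Build automaton:
Trie (insert patterns):
  n0 'ε': a→4 b→8 c→1 d→7
  n1 'c': b→2
  n2 'cb': a→3
  n3 'cba': ·  [P0 ends]
  n4 'a': a→5
  n5 'aa': b→6  [P2 ends]
  n6 'aab': ·  [P1 ends]
  n7 'd': d→10  [P3 ends]
  n8 'b': a→9
  n9 'ba': ·  [P4 ends]
  n10 'dd': a→13 d→11
  n11 'ddd': a→12
  n12 'ddda': ·  [P5 ends]
  n13 'dda': ·  [P6 ends]

Failure links (BFS by depth):
  n1('c'): parent n0 fail=0; on 'c' 0 → fail=0;  out ∅∪∅=∅
  n4('a'): parent n0 fail=0; on 'a' 0 → fail=0;  out ∅∪∅=∅
  n7('d'): parent n0 fail=0; on 'd' 0 → fail=0;  out {3}∪∅={3}
  n8('b'): parent n0 fail=0; on 'b' 0 → fail=0;  out ∅∪∅=∅
  n2('cb'): parent n1 fail=0; on 'b' 0 → fail=8;  out ∅∪∅=∅
  n5('aa'): parent n4 fail=0; on 'a' 0 → fail=4;  out {2}∪∅={2}
  n9('ba'): parent n8 fail=0; on 'a' 0 → fail=4;  out {4}∪∅={4}
  n10('dd'): parent n7 fail=0; on 'd' 0 → fail=7;  out ∅∪{3}={3}
  n3('cba'): parent n2 fail=8; on 'a' 8 → fail=9;  out {0}∪{4}={0,4}
  n6('aab'): parent n5 fail=4; on 'b' 4→0 → fail=8;  out {1}∪∅={1}
  n11('ddd'): parent n10 fail=7; on 'd' 7 → fail=10;  out ∅∪{3}={3}
  n13('dda'): parent n10 fail=7; on 'a' 7→0 → fail=4;  out {6}∪∅={6}
  n12('ddda'): parent n11 fail=10; on 'a' 10 → fail=13;  out {5}∪{6}={5,6}

Scan:
[0] read 'd'  n0⇒n7  → match P3@[0:0]
[1] read 'd'  n7⇒n10  → match P3@[1:1]
[2] read 'd'  n10⇒n11  → match P3@[2:2]
[3] read 'a'  n11⇒n12  → match P5@[0:3],P6@[1:3]
[4] read 'c'  n12⇒n1 (via fail)
[5] read 'b'  n1⇒n2
[6] read 'a'  n2⇒n3  → match P0@[4:6],P4@[5:6]
[7] read 'c'  n3⇒n1 (via fail)
[8] read 'd'  n1⇒n7 (via fail)  → match P3@[8:8]
[9] read 'c'  n7⇒n1 (via fail)
[10] read 'b'  n1⇒n2
[11] read 'a'  n2⇒n3  → match P0@[9:11],P4@[10:11]
[12] read 'b'  n3⇒n8 (via fail)
[13] read 'a'  n8⇒n9  → match P4@[12:13]
[14] read 'a'  n9⇒n5 (via fail)  → match P2@[13:14]
[15] read 'b'  n5⇒n6  → match P1@[13:15]
[16] read 'a'  n6⇒n9 (via fail)  → match P4@[15:16]
[17] read 'a'  n9⇒n5 (via fail)  → match P2@[16:17]
[18] read 'd'  n5⇒n7 (via fail)  → match P3@[18:18]
[19] read 'a'  n7⇒n4 (via fail)
[20] read 'a'  n4⇒n5  → match P2@[19:20]
[21] read 'b'  n5⇒n6  → match P1@[19:21]
[22] read 'b'  n6⇒n8 (via fail)
[23] read 'd'  n8⇒n7 (via fail)  → match P3@[23:23]
[24] read 'd'  n7⇒n10  → match P3@[24:24]
[25] read 'd'  n10⇒n11  → match P3@[25:25]
[26] read 'a'  n11⇒n12  → match P5@[23:26],P6@[24:26]
[27] read 'a'  n12⇒n5 (via fail)  → match P2@[26:27]
[28] read 'a'  n5⇒n5 (via fail)  → match P2@[27:28]
[29] read 'b'  n5⇒n6  → match P1@[27:29]
[30] read 'a'  n6⇒n9 (via fail)  → match P4@[29:30]
[31] read 'b'  n9⇒n8 (via fail)
[32] read 'a'  n8⇒n9  → match P4@[31:32]
[33] read 'b'  n9⇒n8 (via fail)
[34] read 'a'  n8⇒n9  → match P4@[33:34]
[35] read 'a'  n9⇒n5 (via fail)  → match P2@[34:35]
[36] read 'a'  n5⇒n5 (via fail)  → match P2@[35:36]
[37] read 'b'  n5⇒n6  → match P1@[35:37]
[38] read 'd'  n6⇒n7 (via fail)  → match P3@[38:38]
[39] read 'd'  n7⇒n10  → match P3@[39:39]
[40] read 'a'  n10⇒n13  → match P6@[38:40]
[41] read 'b'  n13⇒n8 (via fail)
[42] read 'b'  n8⇒n8 (via fail)
[43] read 'd'  n8⇒n7 (via fail)  → match P3@[43:43]
[44] read 'b'  n7⇒n8 (via fail)
[45] read 'a'  n8⇒n9  → match P4@[44:45]
[46] read 'c'  n9⇒n1 (via fail)
[47] read 'b'  n1⇒n2
[48] read 'a'  n2⇒n3  → match P0@[46:48],P4@[47:48]
[49] read 'b'  n3⇒n8 (via fail)
[50] read 'c'  n8⇒n1 (via fail)
[51] read 'b'  n1⇒n2
[52] read 'c'  n2⇒n1 (via fail)
[53] read 'c'  n1⇒n1 (via fail)
[54] read 'a'  n1⇒n4 (via fail)
[55] read 'a'  n4⇒n5  → match P2@[54:55]
[56] read 'a'  n5⇒n5 (via fail)  → match P2@[55:56]
[57] read 'b'  n5⇒n6  → match P1@[55:57]
[58] read 'c'  n6⇒n1 (via fail)
[59] read 'a'  n1⇒n4 (via fail)
[60] read 'a'  n4⇒n5  → match P2@[59:60]
[61] read 'b'  n5⇒n6  → match P1@[59:61]
[62] read 'd'  n6⇒n7 (via fail)  → match P3@[62:62]
[63] read 'd'  n7⇒n10  → match P3@[63:63]
[64] read 'd'  n10⇒n11  → match P3@[64:64]
[65] read 'a'  n11⇒n12  → match P5@[62:65],P6@[63:65]
[66] read 'a'  n12⇒n5 (via fail)  → match P2@[65:66]
[67] read 'b'  n5⇒n6  → match P1@[65:67]
[68] read 'b'  n6⇒n8 (via fail)
[69] read 'a'  n8⇒n9  → match P4@[68:69]
[70] read 'a'  n9⇒n5 (via fail)  → match P2@[69:70]
[71] read 'd'  n5⇒n7 (via fail)  → match P3@[71:71]

All matches (sorted): [[0,3],[1,3],[2,3],[3,5],[3,6],[6,0],[6,4],[8,3],[11,0],[11,4],[13,4],[14,2],[15,1],[16,4],[17,2],[18,3],[20,2],[21,1],[23,3],[24,3],[25,3],[26,5],[26,6],[27,2],[28,2],[29,1],[30,4],[32,4],[34,4],[35,2],[36,2],[37,1],[38,3],[39,3],[40,6],[43,3],[45,4],[48,0],[48,4],[55,2],[56,2],[57,1],[60,2],[61,1],[62,3],[63,3],[64,3],[65,5],[65,6],[66,2],[67,1],[69,4],[70,2],[71,3]]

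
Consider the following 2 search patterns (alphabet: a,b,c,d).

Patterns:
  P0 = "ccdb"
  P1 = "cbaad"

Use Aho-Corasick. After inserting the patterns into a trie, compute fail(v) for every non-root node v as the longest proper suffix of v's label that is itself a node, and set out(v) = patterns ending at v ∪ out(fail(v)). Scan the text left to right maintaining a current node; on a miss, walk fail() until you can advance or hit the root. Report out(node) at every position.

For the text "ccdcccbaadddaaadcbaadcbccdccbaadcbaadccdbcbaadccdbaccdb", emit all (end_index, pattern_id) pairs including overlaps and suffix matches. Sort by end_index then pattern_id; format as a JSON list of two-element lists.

Build automaton:
Trie (insert patterns):
  n0 'ε': c→1
  n1 'c': b→5 c→2
  n2 'cc': d→3
  n3 'ccd': b→4
  n4 'ccdb': ·  ←P0
  n5 'cb': a→6
  n6 'cba': a→7
  n7 'cbaa': d→8
  n8 'cbaad': ·  ←P1

Failure links (BFS by depth):
  n1('c'): parent n0 fail=0; on 'c' 0 → fail=0;  out ∅∪∅=∅
  n2('cc'): parent n1 fail=0; on 'c' 0 → fail=1;  out ∅∪∅=∅
  n5('cb'): parent n1 fail=0; on 'b' 0 → fail=0;  out ∅∪∅=∅
  n3('ccd'): parent n2 fail=1; on 'd' 1→0 → fail=0;  out ∅∪∅=∅
  n6('cba'): parent n5 fail=0; on 'a' 0 → fail=0;  out ∅∪∅=∅
  n4('ccdb'): parent n3 fail=0; on 'b' 0 → fail=0;  out {0}∪∅={0}
  n7('cbaa'): parent n6 fail=0; on 'a' 0 → fail=0;  out ∅∪∅=∅
  n8('cbaad'): parent n7 fail=0; on 'd' 0 → fail=0;  out {1}∪∅={1}

Scan:
i=0 'c': node 0→1
i=1 'c': node 1→2
i=2 'd': node 2→3
i=3 'c': node 3→1 (via fail)
i=4 'c': node 1→2
i=5 'c': node 2→2 (via fail)
i=6 'b': node 2→5 (via fail)
i=7 'a': node 5→6
i=8 'a': node 6→7
i=9 'd': node 7→8  ** P1@[5:9]
i=10 'd': node 8→0 (via fail)
i=11 'd': node 0→0
i=12 'a': node 0→0
i=13 'a': node 0→0
i=14 'a': node 0→0
i=15 'd': node 0→0
i=16 'c': node 0→1
i=17 'b': node 1→5
i=18 'a': node 5→6
i=19 'a': node 6→7
i=20 'd': node 7→8  ** P1@[16:20]
i=21 'c': node 8→1 (via fail)
i=22 'b': node 1→5
i=23 'c': node 5→1 (via fail)
i=24 'c': node 1→2
i=25 'd': node 2→3
i=26 'c': node 3→1 (via fail)
i=27 'c': node 1→2
i=28 'b': node 2→5 (via fail)
i=29 'a': node 5→6
i=30 'a': node 6→7
i=31 'd': node 7→8  ** P1@[27:31]
i=32 'c': node 8→1 (via fail)
i=33 'b': node 1→5
i=34 'a': node 5→6
i=35 'a': node 6→7
i=36 'd': node 7→8  ** P1@[32:36]
i=37 'c': node 8→1 (via fail)
i=38 'c': node 1→2
i=39 'd': node 2→3
i=40 'b': node 3→4  ** P0@[37:40]
i=41 'c': node 4→1 (via fail)
i=42 'b': node 1→5
i=43 'a': node 5→6
i=44 'a': node 6→7
i=45 'd': node 7→8  ** P1@[41:45]
i=46 'c': node 8→1 (via fail)
i=47 'c': node 1→2
i=48 'd': node 2→3
i=49 'b': node 3→4  ** P0@[46:49]
i=50 'a': node 4→0 (via fail)
i=51 'c': node 0→1
i=52 'c': node 1→2
i=53 'd': node 2→3
i=54 'b': node 3→4  ** P0@[51:54]

Matches: [[9,1],[20,1],[31,1],[36,1],[40,0],[45,1],[49,0],[54,0]]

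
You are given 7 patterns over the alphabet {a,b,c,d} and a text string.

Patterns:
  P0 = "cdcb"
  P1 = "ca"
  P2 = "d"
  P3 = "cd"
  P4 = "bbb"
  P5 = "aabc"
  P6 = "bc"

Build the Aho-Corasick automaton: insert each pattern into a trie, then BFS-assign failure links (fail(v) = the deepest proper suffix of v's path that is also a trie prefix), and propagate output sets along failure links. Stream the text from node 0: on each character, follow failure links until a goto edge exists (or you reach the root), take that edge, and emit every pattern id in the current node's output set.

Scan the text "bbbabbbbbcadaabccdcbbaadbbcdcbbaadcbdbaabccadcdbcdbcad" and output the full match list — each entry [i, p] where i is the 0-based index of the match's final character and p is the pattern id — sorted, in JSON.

Construct AC machine:
Trie nodes:
  0='ε' goto a→10 b→7 c→1 d→6
  1='c' goto a→5 d→2
  2='cd' goto c→3  [P3 ends]
  3='cdc' goto b→4
  4='cdcb' goto ·  [P0 ends]
  5='ca' goto ·  [P1 ends]
  6='d' goto ·  [P2 ends]
  7='b' goto b→8 c→14
  8='bb' goto b→9
  9='bbb' goto ·  [P4 ends]
  10='a' goto a→11
  11='aa' goto b→12
  12='aab' goto c→13
  13='aabc' goto ·  [P5 ends]
  14='bc' goto ·  [P6 ends]

Failure links (BFS by depth):
  n1('c'): parent n0 fail=0; on 'c' 0 → fail=0;  out ∅∪∅=∅
  n6('d'): parent n0 fail=0; on 'd' 0 → fail=0;  out {2}∪∅={2}
  n7('b'): parent n0 fail=0; on 'b' 0 → fail=0;  out ∅∪∅=∅
  n10('a'): parent n0 fail=0; on 'a' 0 → fail=0;  out ∅∪∅=∅
  n2('cd'): parent n1 fail=0; on 'd' 0 → fail=6;  out {3}∪{2}={2,3}
  n5('ca'): parent n1 fail=0; on 'a' 0 → fail=10;  out {1}∪∅={1}
  n8('bb'): parent n7 fail=0; on 'b' 0 → fail=7;  out ∅∪∅=∅
  n11('aa'): parent n10 fail=0; on 'a' 0 → fail=10;  out ∅∪∅=∅
  n14('bc'): parent n7 fail=0; on 'c' 0 → fail=1;  out {6}∪∅={6}
  n3('cdc'): parent n2 fail=6; on 'c' 6→0 → fail=1;  out ∅∪∅=∅
  n9('bbb'): parent n8 fail=7; on 'b' 7 → fail=8;  out {4}∪∅={4}
  n12('aab'): parent n11 fail=10; on 'b' 10→0 → fail=7;  out ∅∪∅=∅
  n4('cdcb'): parent n3 fail=1; on 'b' 1→0 → fail=7;  out {0}∪∅={0}
  n13('aabc'): parent n12 fail=7; on 'c' 7 → fail=14;  out {5}∪{6}={5,6}

Scan:
i=0 'b': node 0→7
i=1 'b': node 7→8
i=2 'b': node 8→9  emit P4@[0:2]
i=3 'a': node 9→10 (fail-walked)
i=4 'b': node 10→7 (fail-walked)
i=5 'b': node 7→8
i=6 'b': node 8→9  emit P4@[4:6]
i=7 'b': node 9→9 (fail-walked)  emit P4@[5:7]
i=8 'b': node 9→9 (fail-walked)  emit P4@[6:8]
i=9 'c': node 9→14 (fail-walked)  emit P6@[8:9]
i=10 'a': node 14→5 (fail-walked)  emit P1@[9:10]
i=11 'd': node 5→6 (fail-walked)  emit P2@[11:11]
i=12 'a': node 6→10 (fail-walked)
i=13 'a': node 10→11
i=14 'b': node 11→12
i=15 'c': node 12→13  emit P5@[12:15],P6@[14:15]
i=16 'c': node 13→1 (fail-walked)
i=17 'd': node 1→2  emit P2@[17:17],P3@[16:17]
i=18 'c': node 2→3
i=19 'b': node 3→4  emit P0@[16:19]
i=20 'b': node 4→8 (fail-walked)
i=21 'a': node 8→10 (fail-walked)
i=22 'a': node 10→11
i=23 'd': node 11→6 (fail-walked)  emit P2@[23:23]
i=24 'b': node 6→7 (fail-walked)
i=25 'b': node 7→8
i=26 'c': node 8→14 (fail-walked)  emit P6@[25:26]
i=27 'd': node 14→2 (fail-walked)  emit P2@[27:27],P3@[26:27]
i=28 'c': node 2→3
i=29 'b': node 3→4  emit P0@[26:29]
i=30 'b': node 4→8 (fail-walked)
i=31 'a': node 8→10 (fail-walked)
i=32 'a': node 10→11
i=33 'd': node 11→6 (fail-walked)  emit P2@[33:33]
i=34 'c': node 6→1 (fail-walked)
i=35 'b': node 1→7 (fail-walked)
i=36 'd': node 7→6 (fail-walked)  emit P2@[36:36]
i=37 'b': node 6→7 (fail-walked)
i=38 'a': node 7→10 (fail-walked)
i=39 'a': node 10→11
i=40 'b': node 11→12
i=41 'c': node 12→13  emit P5@[38:41],P6@[40:41]
i=42 'c': node 13→1 (fail-walked)
i=43 'a': node 1→5  emit P1@[42:43]
i=44 'd': node 5→6 (fail-walked)  emit P2@[44:44]
i=45 'c': node 6→1 (fail-walked)
i=46 'd': node 1→2  emit P2@[46:46],P3@[45:46]
i=47 'b': node 2→7 (fail-walked)
i=48 'c': node 7→14  emit P6@[47:48]
i=49 'd': node 14→2 (fail-walked)  emit P2@[49:49],P3@[48:49]
i=50 'b': node 2→7 (fail-walked)
i=51 'c': node 7→14  emit P6@[50:51]
i=52 'a': node 14→5 (fail-walked)  emit P1@[51:52]
i=53 'd': node 5→6 (fail-walked)  emit P2@[53:53]

Matches: [[2,4],[6,4],[7,4],[8,4],[9,6],[10,1],[11,2],[15,5],[15,6],[17,2],[17,3],[19,0],[23,2],[26,6],[27,2],[27,3],[29,0],[33,2],[36,2],[41,5],[41,6],[43,1],[44,2],[46,2],[46,3],[48,6],[49,2],[49,3],[51,6],[52,1],[53,2]]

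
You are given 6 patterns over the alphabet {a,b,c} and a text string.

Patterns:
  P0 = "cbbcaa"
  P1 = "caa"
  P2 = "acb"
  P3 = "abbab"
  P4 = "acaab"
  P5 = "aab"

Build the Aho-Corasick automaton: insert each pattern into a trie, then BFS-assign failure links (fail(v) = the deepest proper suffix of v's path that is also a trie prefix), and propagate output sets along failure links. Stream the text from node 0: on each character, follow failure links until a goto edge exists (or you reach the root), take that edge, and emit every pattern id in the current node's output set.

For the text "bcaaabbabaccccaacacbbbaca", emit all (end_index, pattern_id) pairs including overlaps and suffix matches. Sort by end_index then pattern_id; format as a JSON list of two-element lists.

Build:
Trie nodes:
  n0 'ε': a→9 c→1
  n1 'c': a→7 b→2
  n2 'cb': b→3
  n3 'cbb': c→4
  n4 'cbbc': a→5
  n5 'cbbca': a→6
  n6 'cbbcaa': ·  ←P0
  n7 'ca': a→8
  n8 'caa': ·  ←P1
  n9 'a': a→19 b→12 c→10
  n10 'ac': a→16 b→11
  n11 'acb': ·  ←P2
  n12 'ab': b→13
  n13 'abb': a→14
  n14 'abba': b→15
  n15 'abbab': ·  ←P3
  n16 'aca': a→17
  n17 'acaa': b→18
  n18 'acaab': ·  ←P4
  n19 'aa': b→20
  n20 'aab': ·  ←P5

BFS fail/out derivation:
  n1('c'): parent n0 fail=0; on 'c' 0 → fail=0;  out ∅∪∅=∅
  n9('a'): parent n0 fail=0; on 'a' 0 → fail=0;  out ∅∪∅=∅
  n2('cb'): parent n1 fail=0; on 'b' 0 → fail=0;  out ∅∪∅=∅
  n7('ca'): parent n1 fail=0; on 'a' 0 → fail=9;  out ∅∪∅=∅
  n10('ac'): parent n9 fail=0; on 'c' 0 → fail=1;  out ∅∪∅=∅
  n12('ab'): parent n9 fail=0; on 'b' 0 → fail=0;  out ∅∪∅=∅
  n19('aa'): parent n9 fail=0; on 'a' 0 → fail=9;  out ∅∪∅=∅
  n3('cbb'): parent n2 fail=0; on 'b' 0 → fail=0;  out ∅∪∅=∅
  n8('caa'): parent n7 fail=9; on 'a' 9 → fail=19;  out {1}∪∅={1}
  n11('acb'): parent n10 fail=1; on 'b' 1 → fail=2;  out {2}∪∅={2}
  n13('abb'): parent n12 fail=0; on 'b' 0 → fail=0;  out ∅∪∅=∅
  n16('aca'): parent n10 fail=1; on 'a' 1 → fail=7;  out ∅∪∅=∅
  n20('aab'): parent n19 fail=9; on 'b' 9 → fail=12;  out {5}∪∅={5}
  n4('cbbc'): parent n3 fail=0; on 'c' 0 → fail=1;  out ∅∪∅=∅
  n14('abba'): parent n13 fail=0; on 'a' 0 → fail=9;  out ∅∪∅=∅
  n17('acaa'): parent n16 fail=7; on 'a' 7 → fail=8;  out ∅∪{1}={1}
  n5('cbbca'): parent n4 fail=1; on 'a' 1 → fail=7;  out ∅∪∅=∅
  n15('abbab'): parent n14 fail=9; on 'b' 9 → fail=12;  out {3}∪∅={3}
  n18('acaab'): parent n17 fail=8; on 'b' 8→19 → fail=20;  out {4}∪{5}={4,5}
  n6('cbbcaa'): parent n5 fail=7; on 'a' 7 → fail=8;  out {0}∪{1}={0,1}

Text stream:
pos 0 'b': at 0
pos 1 'c': at 1
pos 2 'a': at 7
pos 3 'a': at 8  emit P1@[1:3]
pos 4 'a': at 19 (via fail)
pos 5 'b': at 20  emit P5@[3:5]
pos 6 'b': at 13 (via fail)
pos 7 'a': at 14
pos 8 'b': at 15  emit P3@[4:8]
pos 9 'a': at 9 (via fail)
pos 10 'c': at 10
pos 11 'c': at 1 (via fail)
pos 12 'c': at 1 (via fail)
pos 13 'c': at 1 (via fail)
pos 14 'a': at 7
pos 15 'a': at 8  emit P1@[13:15]
pos 16 'c': at 10 (via fail)
pos 17 'a': at 16
pos 18 'c': at 10 (via fail)
pos 19 'b': at 11  emit P2@[17:19]
pos 20 'b': at 3 (via fail)
pos 21 'b': at 0 (via fail)
pos 22 'a': at 9
pos 23 'c': at 10
pos 24 'a': at 16

All matches (sorted): [[3,1],[5,5],[8,3],[15,1],[19,2]]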